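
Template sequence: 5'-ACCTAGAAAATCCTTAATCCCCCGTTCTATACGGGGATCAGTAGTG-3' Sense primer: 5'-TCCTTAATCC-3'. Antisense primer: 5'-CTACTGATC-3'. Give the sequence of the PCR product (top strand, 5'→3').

5'-TCCTTAATCCCCCGTTCTATACGGGGATCAGTAG-3'

Scanning the template, TCCTTAATCC occurs at positions 11–20; this primer anneals to the bottom strand there with its 3' end pointing downstream.
Taking the reverse complement of CTACTGATC gives GATCAGTAG, found at positions 36–44 on the template; the primer anneals here to the top strand with its 3' end pointing upstream.
The product is the template from position 11 through 44 (34 bp).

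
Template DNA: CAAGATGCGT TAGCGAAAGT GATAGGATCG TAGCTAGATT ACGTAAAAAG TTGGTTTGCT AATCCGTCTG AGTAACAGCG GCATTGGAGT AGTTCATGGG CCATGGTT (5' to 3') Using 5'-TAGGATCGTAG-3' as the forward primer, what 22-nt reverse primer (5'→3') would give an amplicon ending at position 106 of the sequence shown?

The forward primer binds at positions 23–33; the product's 3' end on the top strand is position 106.
The reverse primer anneals to the top strand over positions 85–106, i.e. to TGGAGTAGTTCATGGGCCATGG.
Its sequence written 5'→3' is the reverse complement: CCATGGCCCATGAACTACTCCA.

5'-CCATGGCCCATGAACTACTCCA-3'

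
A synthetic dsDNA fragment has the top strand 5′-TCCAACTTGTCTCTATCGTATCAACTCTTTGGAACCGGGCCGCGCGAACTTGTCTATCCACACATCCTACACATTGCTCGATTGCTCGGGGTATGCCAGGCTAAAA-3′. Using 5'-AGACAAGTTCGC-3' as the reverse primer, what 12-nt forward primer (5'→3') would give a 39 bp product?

5'-CGTATCAACTCT-3'

The reverse primer's reverse complement GCGAACTTGTCT matches the template at positions 44–55, so the product ends at position 55.
A 39 bp product then starts at position 55 − 39 + 1 = 17.
The forward primer is identical to the top strand there: CGTATCAACTCT.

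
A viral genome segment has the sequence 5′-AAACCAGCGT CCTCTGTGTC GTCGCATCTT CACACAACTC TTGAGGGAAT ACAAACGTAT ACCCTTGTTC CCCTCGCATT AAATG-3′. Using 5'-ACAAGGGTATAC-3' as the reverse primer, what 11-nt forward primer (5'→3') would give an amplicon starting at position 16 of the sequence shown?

The reverse primer's reverse complement GTATACCCTTGT matches the template at positions 57–68; the product starts at position 16.
The forward primer is identical to the top strand over positions 16–26: GTGTCGTCGCA.

5'-GTGTCGTCGCA-3'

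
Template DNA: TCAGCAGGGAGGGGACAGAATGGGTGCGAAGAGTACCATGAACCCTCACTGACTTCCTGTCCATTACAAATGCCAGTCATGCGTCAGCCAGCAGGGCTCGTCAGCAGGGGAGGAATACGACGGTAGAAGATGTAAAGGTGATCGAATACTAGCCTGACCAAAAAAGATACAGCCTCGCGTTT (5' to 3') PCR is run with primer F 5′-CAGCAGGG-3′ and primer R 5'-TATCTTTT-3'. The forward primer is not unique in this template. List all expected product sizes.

The forward primer CAGCAGGG matches the top strand at positions 2–9, 89–96, 102–109.
The reverse primer's reverse complement is AAAAGATA, matching at positions 162–169.
Each forward site pairs with the reverse site to give a product ending at position 169: sizes 168, 81, 68 bp.

168 bp, 81 bp, 68 bp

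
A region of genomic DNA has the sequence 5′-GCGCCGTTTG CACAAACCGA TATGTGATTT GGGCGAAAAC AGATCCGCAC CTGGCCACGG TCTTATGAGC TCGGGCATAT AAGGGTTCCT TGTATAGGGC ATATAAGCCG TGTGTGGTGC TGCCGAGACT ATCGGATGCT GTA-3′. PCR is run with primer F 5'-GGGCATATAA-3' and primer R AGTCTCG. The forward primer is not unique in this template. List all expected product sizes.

The forward primer GGGCATATAA matches the top strand at positions 73–82, 97–106.
The reverse primer's reverse complement is CGAGACT, matching at positions 124–130.
Each forward site pairs with the reverse site to give a product ending at position 130: sizes 58, 34 bp.

58 bp, 34 bp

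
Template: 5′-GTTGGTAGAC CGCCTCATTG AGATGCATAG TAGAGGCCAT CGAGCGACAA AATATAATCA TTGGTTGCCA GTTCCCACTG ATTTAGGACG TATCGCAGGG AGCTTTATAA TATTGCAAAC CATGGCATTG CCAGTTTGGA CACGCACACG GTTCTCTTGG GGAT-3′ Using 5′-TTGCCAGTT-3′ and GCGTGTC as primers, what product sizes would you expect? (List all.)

81 bp, 18 bp

The forward primer TTGCCAGTT matches the top strand at positions 65–73, 128–136.
The reverse primer's reverse complement is GACACGC, matching at positions 139–145.
Each forward site pairs with the reverse site to give a product ending at position 145: sizes 81, 18 bp.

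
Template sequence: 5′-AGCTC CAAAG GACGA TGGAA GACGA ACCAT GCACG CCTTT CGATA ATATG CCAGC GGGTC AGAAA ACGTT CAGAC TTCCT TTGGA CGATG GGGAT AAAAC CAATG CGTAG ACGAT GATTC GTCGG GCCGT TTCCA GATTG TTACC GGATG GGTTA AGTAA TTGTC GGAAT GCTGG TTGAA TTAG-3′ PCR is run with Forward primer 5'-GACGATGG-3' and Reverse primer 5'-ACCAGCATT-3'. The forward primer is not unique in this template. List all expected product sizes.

166 bp, 93 bp

The forward primer GACGATGG matches the top strand at positions 11–18, 84–91.
The reverse primer's reverse complement is AATGCTGGT, matching at positions 168–176.
Each forward site pairs with the reverse site to give a product ending at position 176: sizes 166, 93 bp.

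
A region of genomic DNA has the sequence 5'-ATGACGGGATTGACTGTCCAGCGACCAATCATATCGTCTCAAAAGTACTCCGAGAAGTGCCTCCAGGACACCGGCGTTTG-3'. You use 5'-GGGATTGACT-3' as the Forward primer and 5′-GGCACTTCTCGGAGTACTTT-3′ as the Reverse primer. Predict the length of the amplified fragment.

56 bp

Scanning the template, GGGATTGACT occurs at positions 6–15; this primer anneals to the bottom strand there with its 3' end pointing downstream.
Taking the reverse complement of GGCACTTCTCGGAGTACTTT gives AAAGTACTCCGAGAAGTGCC, found at positions 42–61 on the template; the primer anneals here to the top strand with its 3' end pointing upstream.
Amplicon spans positions 6–61: 56 bp.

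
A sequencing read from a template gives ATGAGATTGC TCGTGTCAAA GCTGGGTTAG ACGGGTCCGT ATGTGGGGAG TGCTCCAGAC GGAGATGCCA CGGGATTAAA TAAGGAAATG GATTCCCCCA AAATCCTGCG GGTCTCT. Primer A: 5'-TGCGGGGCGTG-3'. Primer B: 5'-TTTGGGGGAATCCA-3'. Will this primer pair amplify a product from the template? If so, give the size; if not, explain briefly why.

Primer A (TGCGGGGCGTG) does not match the top strand, and its reverse complement CACGCCCCGCA does not match either.
With no annealing site for primer A, no amplification occurs.

No product — primer A has no binding site in the template.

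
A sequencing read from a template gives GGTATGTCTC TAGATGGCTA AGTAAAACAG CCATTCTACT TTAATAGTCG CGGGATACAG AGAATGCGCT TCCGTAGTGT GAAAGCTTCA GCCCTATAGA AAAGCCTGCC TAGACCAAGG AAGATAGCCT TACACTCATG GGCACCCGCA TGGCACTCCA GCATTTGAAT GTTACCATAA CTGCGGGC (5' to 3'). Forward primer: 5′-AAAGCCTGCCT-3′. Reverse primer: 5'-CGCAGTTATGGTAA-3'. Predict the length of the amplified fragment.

Forward primer AAAGCCTGCCT is found on the top strand at positions 101–111.
The reverse primer's reverse complement is TTACCATAACTGCG, which matches the template at positions 172–185.
Amplicon spans positions 101–185: 85 bp.

85 bp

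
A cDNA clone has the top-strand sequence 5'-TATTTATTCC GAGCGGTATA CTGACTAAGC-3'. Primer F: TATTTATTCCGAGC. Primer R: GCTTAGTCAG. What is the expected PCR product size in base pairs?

30 bp

Forward primer TATTTATTCCGAGC is found on the top strand at positions 1–14.
The reverse primer's reverse complement is CTGACTAAGC, which matches the template at positions 21–30.
Product length = (reverse-primer end) − (forward-primer start) + 1 = 30 − 1 + 1 = 30 bp.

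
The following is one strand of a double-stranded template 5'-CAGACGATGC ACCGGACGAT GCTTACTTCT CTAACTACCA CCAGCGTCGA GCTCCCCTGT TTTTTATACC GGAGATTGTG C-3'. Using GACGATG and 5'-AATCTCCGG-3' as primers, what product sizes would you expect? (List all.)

75 bp, 63 bp

The forward primer GACGATG matches the top strand at positions 3–9, 15–21.
The reverse primer's reverse complement is CCGGAGATT, matching at positions 69–77.
Each forward site pairs with the reverse site to give a product ending at position 77: sizes 75, 63 bp.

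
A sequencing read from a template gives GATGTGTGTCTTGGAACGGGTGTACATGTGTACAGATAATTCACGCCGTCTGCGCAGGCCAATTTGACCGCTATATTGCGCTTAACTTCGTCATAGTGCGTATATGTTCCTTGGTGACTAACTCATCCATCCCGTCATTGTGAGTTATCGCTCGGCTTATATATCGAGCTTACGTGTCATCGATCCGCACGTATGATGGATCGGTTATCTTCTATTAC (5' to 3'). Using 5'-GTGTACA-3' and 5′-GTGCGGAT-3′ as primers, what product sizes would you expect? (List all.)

The forward primer GTGTACA matches the top strand at positions 20–26, 28–34.
The reverse primer's reverse complement is ATCCGCAC, matching at positions 183–190.
Each forward site pairs with the reverse site to give a product ending at position 190: sizes 171, 163 bp.

171 bp, 163 bp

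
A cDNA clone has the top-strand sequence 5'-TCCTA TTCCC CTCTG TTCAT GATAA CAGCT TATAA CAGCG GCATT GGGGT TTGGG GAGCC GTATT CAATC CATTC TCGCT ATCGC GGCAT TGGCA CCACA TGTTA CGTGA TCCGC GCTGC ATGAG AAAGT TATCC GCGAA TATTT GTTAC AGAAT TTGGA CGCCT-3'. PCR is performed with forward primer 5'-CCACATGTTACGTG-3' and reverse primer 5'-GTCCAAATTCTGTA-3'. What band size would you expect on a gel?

Scanning the template, CCACATGTTACGTG occurs at positions 96–109; this primer anneals to the bottom strand there with its 3' end pointing downstream.
Reverse complement of the reverse primer: TACAGAATTTGGAC. This occurs on the top strand at positions 148–161.
Product length = (reverse-primer end) − (forward-primer start) + 1 = 161 − 96 + 1 = 66 bp.

66 bp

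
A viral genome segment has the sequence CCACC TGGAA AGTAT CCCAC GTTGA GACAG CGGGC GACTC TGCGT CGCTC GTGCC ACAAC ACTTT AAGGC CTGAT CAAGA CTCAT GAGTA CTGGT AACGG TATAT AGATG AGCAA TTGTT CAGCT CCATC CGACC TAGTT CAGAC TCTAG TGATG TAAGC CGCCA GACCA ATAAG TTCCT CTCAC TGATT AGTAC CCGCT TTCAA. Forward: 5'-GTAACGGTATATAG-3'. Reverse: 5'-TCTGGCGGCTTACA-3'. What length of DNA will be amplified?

74 bp

Scanning the template, GTAACGGTATATAG occurs at positions 94–107; this primer anneals to the bottom strand there with its 3' end pointing downstream.
The reverse primer's reverse complement is TGTAAGCCGCCAGA, which matches the template at positions 154–167.
The product runs from position 94 to position 167, so its length is 167 − 94 + 1 = 74 bp.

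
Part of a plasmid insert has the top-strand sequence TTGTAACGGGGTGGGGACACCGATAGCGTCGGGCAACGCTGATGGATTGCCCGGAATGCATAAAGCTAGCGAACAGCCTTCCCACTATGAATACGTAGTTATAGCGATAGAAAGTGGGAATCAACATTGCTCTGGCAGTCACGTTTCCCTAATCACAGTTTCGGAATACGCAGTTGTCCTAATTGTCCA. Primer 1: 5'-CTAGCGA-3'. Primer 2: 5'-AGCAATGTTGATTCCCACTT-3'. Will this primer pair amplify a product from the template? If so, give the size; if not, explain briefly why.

Yes — a 66 bp product.

Primer 1 (CTAGCGA) matches the top strand at positions 66–72; it acts as a forward primer.
Primer 2's reverse complement is AAGTGGGAATCAACATTGCT, matching the top strand at positions 112–131; it acts as a reverse primer.
The 3' ends face each other across positions 66–131, giving a 66 bp product.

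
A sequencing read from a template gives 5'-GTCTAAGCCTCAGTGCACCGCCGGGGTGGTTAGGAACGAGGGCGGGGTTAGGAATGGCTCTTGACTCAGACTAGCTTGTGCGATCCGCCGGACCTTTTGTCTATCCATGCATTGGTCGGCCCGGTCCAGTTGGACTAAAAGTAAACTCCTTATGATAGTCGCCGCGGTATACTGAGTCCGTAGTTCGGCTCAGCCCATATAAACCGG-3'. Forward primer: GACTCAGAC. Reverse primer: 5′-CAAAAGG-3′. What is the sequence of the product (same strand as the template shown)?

5'-GACTCAGACTAGCTTGTGCGATCCGCCGGACCTTTTG-3'

Forward primer GACTCAGAC is found on the top strand at positions 63–71.
Reverse complement of the reverse primer: CCTTTTG. This occurs on the top strand at positions 93–99.
The product is the template from position 63 through 99 (37 bp).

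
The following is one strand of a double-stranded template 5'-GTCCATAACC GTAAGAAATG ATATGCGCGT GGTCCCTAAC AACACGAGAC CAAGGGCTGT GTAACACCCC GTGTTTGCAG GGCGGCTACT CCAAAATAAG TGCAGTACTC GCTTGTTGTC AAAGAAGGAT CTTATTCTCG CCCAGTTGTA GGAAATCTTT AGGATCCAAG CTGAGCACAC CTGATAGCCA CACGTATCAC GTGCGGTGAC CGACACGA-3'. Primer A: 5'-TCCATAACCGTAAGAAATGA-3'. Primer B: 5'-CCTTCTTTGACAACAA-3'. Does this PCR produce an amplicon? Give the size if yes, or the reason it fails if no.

Yes — a 127 bp product.

Primer A (TCCATAACCGTAAGAAATGA) matches the top strand at positions 2–21; it acts as a forward primer.
Primer B's reverse complement is TTGTTGTCAAAGAAGG, matching the top strand at positions 113–128; it acts as a reverse primer.
The 3' ends face each other across positions 2–128, giving a 127 bp product.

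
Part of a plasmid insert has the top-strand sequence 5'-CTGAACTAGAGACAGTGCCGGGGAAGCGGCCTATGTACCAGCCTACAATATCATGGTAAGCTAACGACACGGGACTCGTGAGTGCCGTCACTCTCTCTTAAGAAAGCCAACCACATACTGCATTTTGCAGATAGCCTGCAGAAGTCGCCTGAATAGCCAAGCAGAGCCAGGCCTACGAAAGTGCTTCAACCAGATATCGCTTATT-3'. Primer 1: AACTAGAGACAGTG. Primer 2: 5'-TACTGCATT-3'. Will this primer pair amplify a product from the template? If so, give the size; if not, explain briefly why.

No product — both primers anneal to the same strand and extend in the same direction.

Primer 1 (AACTAGAGACAGTG) matches the top strand at positions 4–17 (3' end points downstream).
Primer 2 (TACTGCATT) also matches the top strand directly, at positions 116–124 — its reverse complement AATGCAGTA is not present.
Both primers anneal to the bottom strand with 3' ends pointing the same way, so neither can prime synthesis back toward the other.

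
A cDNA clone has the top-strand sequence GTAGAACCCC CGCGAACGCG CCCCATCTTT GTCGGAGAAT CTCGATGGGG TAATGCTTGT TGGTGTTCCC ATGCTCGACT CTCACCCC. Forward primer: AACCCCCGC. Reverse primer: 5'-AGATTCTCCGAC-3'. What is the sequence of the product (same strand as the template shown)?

The forward primer matches the template at positions 5–13.
The reverse primer's reverse complement is GTCGGAGAATCT, which matches the template at positions 31–42.
The product is the template from position 5 through 42 (38 bp).

5'-AACCCCCGCGAACGCGCCCCATCTTTGTCGGAGAATCT-3'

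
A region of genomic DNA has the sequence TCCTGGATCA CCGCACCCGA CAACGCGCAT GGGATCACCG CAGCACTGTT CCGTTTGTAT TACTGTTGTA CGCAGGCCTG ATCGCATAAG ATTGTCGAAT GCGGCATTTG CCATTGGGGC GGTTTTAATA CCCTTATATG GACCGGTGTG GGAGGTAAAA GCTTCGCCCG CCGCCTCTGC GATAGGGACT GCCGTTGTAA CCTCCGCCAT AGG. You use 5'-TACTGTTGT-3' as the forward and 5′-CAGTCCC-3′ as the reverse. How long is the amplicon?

Scanning the template, TACTGTTGT occurs at positions 61–69; this primer anneals to the bottom strand there with its 3' end pointing downstream.
Reverse complement of the reverse primer: GGGACTG. This occurs on the top strand at positions 185–191.
Product length = (reverse-primer end) − (forward-primer start) + 1 = 191 − 61 + 1 = 131 bp.

131 bp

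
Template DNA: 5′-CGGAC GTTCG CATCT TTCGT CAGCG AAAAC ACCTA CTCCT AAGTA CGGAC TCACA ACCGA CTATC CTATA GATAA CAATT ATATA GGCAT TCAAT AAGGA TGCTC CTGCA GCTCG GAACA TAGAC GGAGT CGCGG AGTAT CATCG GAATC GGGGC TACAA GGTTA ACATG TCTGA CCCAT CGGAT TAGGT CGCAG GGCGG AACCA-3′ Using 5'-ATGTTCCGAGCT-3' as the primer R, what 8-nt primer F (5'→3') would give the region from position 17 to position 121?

5'-TCGTCAGC-3'

The reverse primer's reverse complement AGCTCGGAACAT matches the template at positions 110–121; the product starts at position 17.
The forward primer is identical to the top strand over positions 17–24: TCGTCAGC.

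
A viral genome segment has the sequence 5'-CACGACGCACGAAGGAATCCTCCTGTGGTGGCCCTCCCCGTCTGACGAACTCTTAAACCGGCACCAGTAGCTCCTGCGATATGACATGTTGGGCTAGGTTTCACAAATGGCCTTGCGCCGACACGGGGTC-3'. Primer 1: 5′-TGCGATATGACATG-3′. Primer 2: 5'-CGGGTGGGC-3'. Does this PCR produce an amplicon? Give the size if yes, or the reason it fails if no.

Primer 2 (CGGGTGGGC) does not match the top strand, and its reverse complement GCCCACCCG does not match either.
With no annealing site for primer 2, no amplification occurs.

No product — primer 2 has no binding site in the template.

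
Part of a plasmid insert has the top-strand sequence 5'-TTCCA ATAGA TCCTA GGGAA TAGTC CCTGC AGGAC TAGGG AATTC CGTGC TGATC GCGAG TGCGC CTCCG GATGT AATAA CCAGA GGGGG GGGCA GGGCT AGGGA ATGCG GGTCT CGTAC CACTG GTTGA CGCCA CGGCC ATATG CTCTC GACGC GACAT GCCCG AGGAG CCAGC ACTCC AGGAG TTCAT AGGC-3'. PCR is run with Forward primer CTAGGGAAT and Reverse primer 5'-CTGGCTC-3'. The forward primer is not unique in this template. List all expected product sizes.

162 bp, 140 bp, 76 bp

The forward primer CTAGGGAAT matches the top strand at positions 13–21, 35–43, 99–107.
The reverse primer's reverse complement is GAGCCAG, matching at positions 168–174.
Each forward site pairs with the reverse site to give a product ending at position 174: sizes 162, 140, 76 bp.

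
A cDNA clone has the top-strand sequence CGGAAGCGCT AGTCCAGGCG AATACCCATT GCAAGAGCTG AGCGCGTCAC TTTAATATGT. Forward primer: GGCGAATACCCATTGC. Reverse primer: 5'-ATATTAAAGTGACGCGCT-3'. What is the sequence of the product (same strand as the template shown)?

5'-GGCGAATACCCATTGCAAGAGCTGAGCGCGTCACTTTAATAT-3'

Scanning the template, GGCGAATACCCATTGC occurs at positions 17–32; this primer anneals to the bottom strand there with its 3' end pointing downstream.
Taking the reverse complement of ATATTAAAGTGACGCGCT gives AGCGCGTCACTTTAATAT, found at positions 41–58 on the template; the primer anneals here to the top strand with its 3' end pointing upstream.
The product is the template from position 17 through 58 (42 bp).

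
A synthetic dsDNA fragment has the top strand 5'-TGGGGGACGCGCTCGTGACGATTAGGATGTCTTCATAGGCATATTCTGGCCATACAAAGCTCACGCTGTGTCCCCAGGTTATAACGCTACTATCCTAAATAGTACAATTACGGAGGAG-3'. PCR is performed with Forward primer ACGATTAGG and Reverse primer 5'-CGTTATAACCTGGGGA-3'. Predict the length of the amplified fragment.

Scanning the template, ACGATTAGG occurs at positions 18–26; this primer anneals to the bottom strand there with its 3' end pointing downstream.
The reverse primer's reverse complement is TCCCCAGGTTATAACG, which matches the template at positions 71–86.
The product runs from position 18 to position 86, so its length is 86 − 18 + 1 = 69 bp.

69 bp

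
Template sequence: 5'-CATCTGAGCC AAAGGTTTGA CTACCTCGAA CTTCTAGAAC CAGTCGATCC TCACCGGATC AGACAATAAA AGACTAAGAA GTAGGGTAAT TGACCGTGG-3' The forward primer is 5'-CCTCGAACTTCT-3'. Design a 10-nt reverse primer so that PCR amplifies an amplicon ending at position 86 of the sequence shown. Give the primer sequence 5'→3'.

The forward primer binds at positions 24–35; the product's 3' end on the top strand is position 86.
The reverse primer anneals to the top strand over positions 77–86, i.e. to AGAAGTAGGG.
Its sequence written 5'→3' is the reverse complement: CCCTACTTCT.

5'-CCCTACTTCT-3'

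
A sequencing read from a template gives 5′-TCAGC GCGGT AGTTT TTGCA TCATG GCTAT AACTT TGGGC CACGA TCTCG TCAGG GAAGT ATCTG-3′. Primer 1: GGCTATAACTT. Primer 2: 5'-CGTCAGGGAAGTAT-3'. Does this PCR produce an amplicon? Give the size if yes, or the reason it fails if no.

Primer 1 (GGCTATAACTT) matches the top strand at positions 25–35 (3' end points downstream).
Primer 2 (CGTCAGGGAAGTAT) also matches the top strand directly, at positions 49–62 — its reverse complement ATACTTCCCTGACG is not present.
Both primers anneal to the bottom strand with 3' ends pointing the same way, so neither can prime synthesis back toward the other.

No product — both primers anneal to the same strand and extend in the same direction.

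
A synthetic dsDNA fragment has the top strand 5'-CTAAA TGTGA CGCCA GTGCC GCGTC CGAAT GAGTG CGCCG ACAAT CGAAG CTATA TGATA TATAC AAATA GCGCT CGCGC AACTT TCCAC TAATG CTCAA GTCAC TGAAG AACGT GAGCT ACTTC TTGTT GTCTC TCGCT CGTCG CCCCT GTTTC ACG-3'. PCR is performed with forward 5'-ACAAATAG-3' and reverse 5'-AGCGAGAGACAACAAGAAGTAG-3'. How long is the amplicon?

Scanning the template, ACAAATAG occurs at positions 64–71; this primer anneals to the bottom strand there with its 3' end pointing downstream.
The reverse primer's reverse complement is CTACTTCTTGTTGTCTCTCGCT, which matches the template at positions 119–140.
Product length = (reverse-primer end) − (forward-primer start) + 1 = 140 − 64 + 1 = 77 bp.

77 bp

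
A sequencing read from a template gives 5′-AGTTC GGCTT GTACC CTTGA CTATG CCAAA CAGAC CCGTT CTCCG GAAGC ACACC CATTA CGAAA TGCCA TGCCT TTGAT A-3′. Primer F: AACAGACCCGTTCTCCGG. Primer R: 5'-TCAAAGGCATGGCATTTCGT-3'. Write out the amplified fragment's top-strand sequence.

5'-AACAGACCCGTTCTCCGGAAGCACACCCATTACGAAATGCCATGCCTTTGA-3'

Forward primer AACAGACCCGTTCTCCGG is found on the top strand at positions 29–46.
Reverse complement of the reverse primer: ACGAAATGCCATGCCTTTGA. This occurs on the top strand at positions 60–79.
The product is the template from position 29 through 79 (51 bp).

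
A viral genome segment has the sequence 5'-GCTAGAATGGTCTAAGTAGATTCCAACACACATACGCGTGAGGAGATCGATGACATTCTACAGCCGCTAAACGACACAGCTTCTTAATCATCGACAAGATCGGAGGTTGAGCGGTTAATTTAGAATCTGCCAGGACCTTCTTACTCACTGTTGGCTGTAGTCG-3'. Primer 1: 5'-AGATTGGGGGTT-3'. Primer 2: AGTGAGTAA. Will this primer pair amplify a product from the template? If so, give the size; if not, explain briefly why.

Primer 1 (AGATTGGGGGTT) does not match the top strand, and its reverse complement AACCCCCAATCT does not match either.
With no annealing site for primer 1, no amplification occurs.

No product — primer 1 has no binding site in the template.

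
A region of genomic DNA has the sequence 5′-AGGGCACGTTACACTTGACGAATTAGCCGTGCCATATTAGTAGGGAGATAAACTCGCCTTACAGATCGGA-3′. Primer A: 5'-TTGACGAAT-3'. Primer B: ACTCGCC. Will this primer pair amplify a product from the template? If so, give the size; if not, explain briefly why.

Primer A (TTGACGAAT) matches the top strand at positions 15–23 (3' end points downstream).
Primer B (ACTCGCC) also matches the top strand directly, at positions 52–58 — its reverse complement GGCGAGT is not present.
Both primers anneal to the bottom strand with 3' ends pointing the same way, so neither can prime synthesis back toward the other.

No product — both primers anneal to the same strand and extend in the same direction.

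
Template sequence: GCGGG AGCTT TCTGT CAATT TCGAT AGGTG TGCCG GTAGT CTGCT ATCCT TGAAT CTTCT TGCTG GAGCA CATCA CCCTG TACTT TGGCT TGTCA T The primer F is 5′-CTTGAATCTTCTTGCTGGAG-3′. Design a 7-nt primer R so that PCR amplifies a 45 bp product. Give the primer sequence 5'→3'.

The forward primer binds at positions 49–68, so a 45 bp product ends at position 49 + 45 − 1 = 93.
The reverse primer anneals to the top strand over positions 87–93, i.e. to GGCTTGT.
Its sequence written 5'→3' is the reverse complement: ACAAGCC.

5'-ACAAGCC-3'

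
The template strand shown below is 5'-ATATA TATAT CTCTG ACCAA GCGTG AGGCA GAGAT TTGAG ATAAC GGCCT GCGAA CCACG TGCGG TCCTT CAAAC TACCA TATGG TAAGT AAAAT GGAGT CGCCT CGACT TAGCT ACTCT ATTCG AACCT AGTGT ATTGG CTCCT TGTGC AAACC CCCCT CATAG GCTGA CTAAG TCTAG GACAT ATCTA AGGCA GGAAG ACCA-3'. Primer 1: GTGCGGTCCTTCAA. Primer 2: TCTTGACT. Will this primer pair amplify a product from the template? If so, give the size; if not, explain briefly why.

Primer 2 (TCTTGACT) does not match the top strand, and its reverse complement AGTCAAGA does not match either.
With no annealing site for primer 2, no amplification occurs.

No product — primer 2 has no binding site in the template.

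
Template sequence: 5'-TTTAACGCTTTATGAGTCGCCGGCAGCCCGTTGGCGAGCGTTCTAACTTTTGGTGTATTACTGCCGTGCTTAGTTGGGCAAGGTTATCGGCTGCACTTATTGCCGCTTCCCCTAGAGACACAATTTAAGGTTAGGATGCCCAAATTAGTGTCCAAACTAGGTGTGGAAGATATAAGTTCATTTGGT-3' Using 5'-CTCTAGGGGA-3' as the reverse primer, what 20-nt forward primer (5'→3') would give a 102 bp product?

5'-GTCGCCGGCAGCCCGTTGGC-3'

The reverse primer's reverse complement TCCCCTAGAG matches the template at positions 108–117, so the product ends at position 117.
A 102 bp product then starts at position 117 − 102 + 1 = 16.
The forward primer is identical to the top strand there: GTCGCCGGCAGCCCGTTGGC.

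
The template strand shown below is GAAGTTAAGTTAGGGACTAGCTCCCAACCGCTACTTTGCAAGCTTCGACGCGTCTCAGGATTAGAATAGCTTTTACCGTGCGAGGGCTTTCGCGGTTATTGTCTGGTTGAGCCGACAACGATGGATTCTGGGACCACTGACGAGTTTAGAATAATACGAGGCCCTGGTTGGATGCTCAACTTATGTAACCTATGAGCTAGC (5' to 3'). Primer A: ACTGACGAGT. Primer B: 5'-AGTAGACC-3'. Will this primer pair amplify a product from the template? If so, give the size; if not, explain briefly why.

Primer B (AGTAGACC) does not match the top strand, and its reverse complement GGTCTACT does not match either.
With no annealing site for primer B, no amplification occurs.

No product — primer B has no binding site in the template.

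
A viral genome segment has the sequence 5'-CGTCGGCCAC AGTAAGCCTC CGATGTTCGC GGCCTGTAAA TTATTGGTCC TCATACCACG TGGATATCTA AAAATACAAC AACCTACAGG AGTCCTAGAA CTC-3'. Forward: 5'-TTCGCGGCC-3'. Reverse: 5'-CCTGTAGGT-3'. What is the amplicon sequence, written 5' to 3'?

Scanning the template, TTCGCGGCC occurs at positions 26–34; this primer anneals to the bottom strand there with its 3' end pointing downstream.
Reverse complement of the reverse primer: ACCTACAGG. This occurs on the top strand at positions 82–90.
The product is the template from position 26 through 90 (65 bp).

5'-TTCGCGGCCTGTAAATTATTGGTCCTCATACCACGTGGATATCTAAAAATACAACAACCTACAGG-3'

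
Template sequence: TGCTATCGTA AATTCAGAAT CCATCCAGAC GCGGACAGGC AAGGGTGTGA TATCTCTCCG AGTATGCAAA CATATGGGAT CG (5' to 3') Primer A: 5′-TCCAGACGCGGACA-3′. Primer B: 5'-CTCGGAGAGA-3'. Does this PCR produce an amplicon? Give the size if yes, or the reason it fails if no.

Yes — a 39 bp product.

Primer A (TCCAGACGCGGACA) matches the top strand at positions 24–37; it acts as a forward primer.
Primer B's reverse complement is TCTCTCCGAG, matching the top strand at positions 53–62; it acts as a reverse primer.
The 3' ends face each other across positions 24–62, giving a 39 bp product.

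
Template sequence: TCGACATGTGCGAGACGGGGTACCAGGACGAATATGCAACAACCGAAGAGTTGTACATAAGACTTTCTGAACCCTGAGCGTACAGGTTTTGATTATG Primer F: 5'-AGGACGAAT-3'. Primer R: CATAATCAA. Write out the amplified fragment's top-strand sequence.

Scanning the template, AGGACGAAT occurs at positions 25–33; this primer anneals to the bottom strand there with its 3' end pointing downstream.
The reverse primer's reverse complement is TTGATTATG, which matches the template at positions 89–97.
The product is the template from position 25 through 97 (73 bp).

5'-AGGACGAATATGCAACAACCGAAGAGTTGTACATAAGACTTTCTGAACCCTGAGCGTACAGGTTTTGATTATG-3'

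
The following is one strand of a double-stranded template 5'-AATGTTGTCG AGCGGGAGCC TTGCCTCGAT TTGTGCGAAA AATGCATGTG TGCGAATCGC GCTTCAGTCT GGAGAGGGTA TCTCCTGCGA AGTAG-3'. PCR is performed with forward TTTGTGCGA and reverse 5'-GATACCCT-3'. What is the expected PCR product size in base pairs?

The forward primer matches the template at positions 30–38.
Reverse complement of the reverse primer: AGGGTATC. This occurs on the top strand at positions 75–82.
Product length = (reverse-primer end) − (forward-primer start) + 1 = 82 − 30 + 1 = 53 bp.

53 bp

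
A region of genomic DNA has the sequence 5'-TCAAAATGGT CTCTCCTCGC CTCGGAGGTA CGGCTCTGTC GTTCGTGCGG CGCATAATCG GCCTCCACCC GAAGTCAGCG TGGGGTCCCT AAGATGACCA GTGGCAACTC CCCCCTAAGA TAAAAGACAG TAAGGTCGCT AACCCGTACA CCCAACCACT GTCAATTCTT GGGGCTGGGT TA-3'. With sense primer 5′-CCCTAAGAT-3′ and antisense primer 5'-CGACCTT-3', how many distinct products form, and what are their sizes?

The forward primer CCCTAAGAT matches the top strand at positions 87–95, 113–121.
The reverse primer's reverse complement is AAGGTCG, matching at positions 132–138.
Each forward site pairs with the reverse site to give a product ending at position 138: sizes 52, 26 bp.

Two products: 52 bp, 26 bp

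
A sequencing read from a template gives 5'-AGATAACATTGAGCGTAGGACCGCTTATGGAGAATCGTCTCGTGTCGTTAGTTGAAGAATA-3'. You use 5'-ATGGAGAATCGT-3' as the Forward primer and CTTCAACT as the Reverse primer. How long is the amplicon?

The forward primer matches the template at positions 27–38.
The reverse primer's reverse complement is AGTTGAAG, which matches the template at positions 50–57.
Amplicon spans positions 27–57: 31 bp.

31 bp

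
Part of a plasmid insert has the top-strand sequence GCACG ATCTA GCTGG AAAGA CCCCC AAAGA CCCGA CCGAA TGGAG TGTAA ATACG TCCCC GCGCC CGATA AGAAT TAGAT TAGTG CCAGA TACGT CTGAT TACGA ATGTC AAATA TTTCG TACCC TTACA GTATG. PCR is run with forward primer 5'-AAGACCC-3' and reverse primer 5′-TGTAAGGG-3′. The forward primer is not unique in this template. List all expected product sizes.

The forward primer AAGACCC matches the top strand at positions 17–23, 27–33.
The reverse primer's reverse complement is CCCTTACA, matching at positions 123–130.
Each forward site pairs with the reverse site to give a product ending at position 130: sizes 114, 104 bp.

114 bp, 104 bp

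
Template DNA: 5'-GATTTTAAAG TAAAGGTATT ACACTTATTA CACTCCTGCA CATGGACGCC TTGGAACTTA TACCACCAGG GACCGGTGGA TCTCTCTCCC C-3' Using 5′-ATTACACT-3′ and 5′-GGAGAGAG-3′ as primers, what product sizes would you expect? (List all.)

72 bp, 63 bp

The forward primer ATTACACT matches the top strand at positions 18–25, 27–34.
The reverse primer's reverse complement is CTCTCTCC, matching at positions 82–89.
Each forward site pairs with the reverse site to give a product ending at position 89: sizes 72, 63 bp.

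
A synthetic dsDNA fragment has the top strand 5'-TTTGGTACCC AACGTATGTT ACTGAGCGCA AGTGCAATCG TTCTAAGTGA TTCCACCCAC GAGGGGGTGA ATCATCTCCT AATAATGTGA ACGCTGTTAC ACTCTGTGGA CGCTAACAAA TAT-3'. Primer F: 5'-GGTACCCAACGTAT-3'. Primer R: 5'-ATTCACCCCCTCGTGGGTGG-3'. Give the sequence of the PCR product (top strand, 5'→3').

The forward primer matches the template at positions 4–17.
Taking the reverse complement of ATTCACCCCCTCGTGGGTGG gives CCACCCACGAGGGGGTGAAT, found at positions 53–72 on the template; the primer anneals here to the top strand with its 3' end pointing upstream.
The product is the template from position 4 through 72 (69 bp).

5'-GGTACCCAACGTATGTTACTGAGCGCAAGTGCAATCGTTCTAAGTGATTCCACCCACGAGGGGGTGAAT-3'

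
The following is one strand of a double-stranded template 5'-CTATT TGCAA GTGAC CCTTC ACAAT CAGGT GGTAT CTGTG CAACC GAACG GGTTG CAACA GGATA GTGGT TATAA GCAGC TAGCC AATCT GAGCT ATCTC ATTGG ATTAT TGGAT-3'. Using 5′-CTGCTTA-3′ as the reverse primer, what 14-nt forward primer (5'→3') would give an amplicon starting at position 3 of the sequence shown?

5'-ATTTGCAAGTGACC-3'

The reverse primer's reverse complement TAAGCAG matches the template at positions 73–79; the product starts at position 3.
The forward primer is identical to the top strand over positions 3–16: ATTTGCAAGTGACC.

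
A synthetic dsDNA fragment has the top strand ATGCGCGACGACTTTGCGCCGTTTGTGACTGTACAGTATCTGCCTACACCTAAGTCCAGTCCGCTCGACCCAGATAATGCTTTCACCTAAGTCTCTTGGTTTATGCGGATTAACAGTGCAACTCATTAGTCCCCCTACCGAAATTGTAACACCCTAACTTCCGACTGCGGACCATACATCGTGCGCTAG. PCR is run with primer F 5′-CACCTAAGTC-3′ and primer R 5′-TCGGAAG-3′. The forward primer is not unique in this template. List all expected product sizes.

118 bp, 81 bp

The forward primer CACCTAAGTC matches the top strand at positions 47–56, 84–93.
The reverse primer's reverse complement is CTTCCGA, matching at positions 158–164.
Each forward site pairs with the reverse site to give a product ending at position 164: sizes 118, 81 bp.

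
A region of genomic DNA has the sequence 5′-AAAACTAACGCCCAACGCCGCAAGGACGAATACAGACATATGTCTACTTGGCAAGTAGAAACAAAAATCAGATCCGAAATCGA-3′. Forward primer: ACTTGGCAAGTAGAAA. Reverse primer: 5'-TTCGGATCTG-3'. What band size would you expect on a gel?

33 bp

Forward primer ACTTGGCAAGTAGAAA is found on the top strand at positions 46–61.
Reverse complement of the reverse primer: CAGATCCGAA. This occurs on the top strand at positions 69–78.
Product length = (reverse-primer end) − (forward-primer start) + 1 = 78 − 46 + 1 = 33 bp.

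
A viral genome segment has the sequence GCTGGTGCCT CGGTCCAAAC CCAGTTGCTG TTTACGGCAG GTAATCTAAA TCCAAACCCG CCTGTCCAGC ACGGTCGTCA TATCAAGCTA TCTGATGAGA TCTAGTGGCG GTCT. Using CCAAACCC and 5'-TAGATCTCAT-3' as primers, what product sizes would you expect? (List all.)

The forward primer CCAAACCC matches the top strand at positions 15–22, 52–59.
The reverse primer's reverse complement is ATGAGATCTA, matching at positions 95–104.
Each forward site pairs with the reverse site to give a product ending at position 104: sizes 90, 53 bp.

90 bp, 53 bp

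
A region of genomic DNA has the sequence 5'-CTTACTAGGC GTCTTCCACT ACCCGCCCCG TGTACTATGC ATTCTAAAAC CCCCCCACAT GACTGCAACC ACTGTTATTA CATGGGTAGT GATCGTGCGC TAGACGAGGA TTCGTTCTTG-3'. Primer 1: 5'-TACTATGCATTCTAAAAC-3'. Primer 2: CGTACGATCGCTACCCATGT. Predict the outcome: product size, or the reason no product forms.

No product — primer 2 has no binding site in the template.

Primer 2 (CGTACGATCGCTACCCATGT) does not match the top strand, and its reverse complement ACATGGGTAGCGATCGTACG does not match either.
With no annealing site for primer 2, no amplification occurs.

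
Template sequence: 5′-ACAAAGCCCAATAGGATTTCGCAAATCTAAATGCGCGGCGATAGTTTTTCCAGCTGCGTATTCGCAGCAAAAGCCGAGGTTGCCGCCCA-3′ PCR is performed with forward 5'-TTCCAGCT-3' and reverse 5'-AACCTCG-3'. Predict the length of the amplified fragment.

Scanning the template, TTCCAGCT occurs at positions 48–55; this primer anneals to the bottom strand there with its 3' end pointing downstream.
The reverse primer's reverse complement is CGAGGTT, which matches the template at positions 75–81.
Amplicon spans positions 48–81: 34 bp.

34 bp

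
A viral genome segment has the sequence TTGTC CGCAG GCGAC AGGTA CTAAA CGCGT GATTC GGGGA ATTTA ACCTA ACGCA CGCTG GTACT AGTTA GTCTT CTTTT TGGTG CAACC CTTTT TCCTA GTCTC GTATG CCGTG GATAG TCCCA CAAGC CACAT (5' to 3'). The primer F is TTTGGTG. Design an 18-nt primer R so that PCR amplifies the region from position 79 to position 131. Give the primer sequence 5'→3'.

The product's 3' end on the top strand is position 131.
The reverse primer anneals to the top strand over positions 114–131, i.e. to TGGATAGTCCCACAAGCC.
Its sequence written 5'→3' is the reverse complement: GGCTTGTGGGACTATCCA.

5'-GGCTTGTGGGACTATCCA-3'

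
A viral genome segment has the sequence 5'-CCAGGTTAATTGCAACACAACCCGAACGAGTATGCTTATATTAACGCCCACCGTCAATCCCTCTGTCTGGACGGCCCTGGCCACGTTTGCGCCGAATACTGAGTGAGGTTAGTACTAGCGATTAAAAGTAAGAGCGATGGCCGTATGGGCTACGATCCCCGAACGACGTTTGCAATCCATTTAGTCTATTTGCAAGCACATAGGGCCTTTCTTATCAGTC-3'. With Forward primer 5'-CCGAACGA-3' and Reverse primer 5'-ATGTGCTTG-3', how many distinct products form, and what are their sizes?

Two products: 180 bp, 43 bp

The forward primer CCGAACGA matches the top strand at positions 22–29, 159–166.
The reverse primer's reverse complement is CAAGCACAT, matching at positions 193–201.
Each forward site pairs with the reverse site to give a product ending at position 201: sizes 180, 43 bp.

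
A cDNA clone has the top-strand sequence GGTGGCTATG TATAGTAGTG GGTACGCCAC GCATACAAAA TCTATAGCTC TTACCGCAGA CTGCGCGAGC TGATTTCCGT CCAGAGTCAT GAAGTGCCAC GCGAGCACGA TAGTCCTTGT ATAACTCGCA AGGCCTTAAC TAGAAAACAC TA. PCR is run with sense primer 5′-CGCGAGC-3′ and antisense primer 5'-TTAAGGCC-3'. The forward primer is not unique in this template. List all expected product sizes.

76 bp, 40 bp

The forward primer CGCGAGC matches the top strand at positions 64–70, 100–106.
The reverse primer's reverse complement is GGCCTTAA, matching at positions 132–139.
Each forward site pairs with the reverse site to give a product ending at position 139: sizes 76, 40 bp.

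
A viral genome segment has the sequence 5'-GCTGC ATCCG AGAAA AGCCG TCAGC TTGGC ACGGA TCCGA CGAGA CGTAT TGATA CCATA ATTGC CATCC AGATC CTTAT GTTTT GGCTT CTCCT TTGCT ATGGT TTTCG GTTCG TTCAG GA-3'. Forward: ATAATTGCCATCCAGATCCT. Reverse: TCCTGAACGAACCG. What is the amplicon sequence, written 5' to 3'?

Scanning the template, ATAATTGCCATCCAGATCCT occurs at positions 58–77; this primer anneals to the bottom strand there with its 3' end pointing downstream.
Reverse complement of the reverse primer: CGGTTCGTTCAGGA. This occurs on the top strand at positions 109–122.
The product is the template from position 58 through 122 (65 bp).

5'-ATAATTGCCATCCAGATCCTTATGTTTTGGCTTCTCCTTTGCTATGGTTTTCGGTTCGTTCAGGA-3'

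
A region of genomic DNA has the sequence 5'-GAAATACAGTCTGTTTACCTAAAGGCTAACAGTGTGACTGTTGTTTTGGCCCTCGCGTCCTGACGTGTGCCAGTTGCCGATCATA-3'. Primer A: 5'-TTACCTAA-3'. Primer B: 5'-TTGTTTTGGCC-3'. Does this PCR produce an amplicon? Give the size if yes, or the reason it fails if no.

Primer A (TTACCTAA) matches the top strand at positions 15–22 (3' end points downstream).
Primer B (TTGTTTTGGCC) also matches the top strand directly, at positions 41–51 — its reverse complement GGCCAAAACAA is not present.
Both primers anneal to the bottom strand with 3' ends pointing the same way, so neither can prime synthesis back toward the other.

No product — both primers anneal to the same strand and extend in the same direction.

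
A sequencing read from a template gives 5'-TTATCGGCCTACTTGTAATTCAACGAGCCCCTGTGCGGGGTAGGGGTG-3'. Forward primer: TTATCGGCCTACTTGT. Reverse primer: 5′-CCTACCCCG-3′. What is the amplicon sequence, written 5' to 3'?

The forward primer matches the template at positions 1–16.
Taking the reverse complement of CCTACCCCG gives CGGGGTAGG, found at positions 36–44 on the template; the primer anneals here to the top strand with its 3' end pointing upstream.
The product is the template from position 1 through 44 (44 bp).

5'-TTATCGGCCTACTTGTAATTCAACGAGCCCCTGTGCGGGGTAGG-3'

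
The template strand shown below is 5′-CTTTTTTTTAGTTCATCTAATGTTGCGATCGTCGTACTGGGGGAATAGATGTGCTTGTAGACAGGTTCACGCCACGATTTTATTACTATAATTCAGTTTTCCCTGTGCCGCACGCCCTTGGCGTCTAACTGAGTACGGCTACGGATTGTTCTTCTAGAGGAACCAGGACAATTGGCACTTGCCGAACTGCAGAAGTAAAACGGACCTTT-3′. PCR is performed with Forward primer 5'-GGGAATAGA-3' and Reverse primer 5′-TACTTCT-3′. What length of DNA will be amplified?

157 bp

Forward primer GGGAATAGA is found on the top strand at positions 41–49.
Reverse complement of the reverse primer: AGAAGTA. This occurs on the top strand at positions 191–197.
Amplicon spans positions 41–197: 157 bp.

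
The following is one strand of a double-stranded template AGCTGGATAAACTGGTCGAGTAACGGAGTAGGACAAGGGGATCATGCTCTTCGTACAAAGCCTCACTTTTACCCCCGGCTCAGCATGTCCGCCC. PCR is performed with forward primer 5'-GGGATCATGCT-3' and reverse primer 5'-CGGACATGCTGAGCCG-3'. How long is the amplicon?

The forward primer matches the template at positions 38–48.
Reverse complement of the reverse primer: CGGCTCAGCATGTCCG. This occurs on the top strand at positions 76–91.
Amplicon spans positions 38–91: 54 bp.

54 bp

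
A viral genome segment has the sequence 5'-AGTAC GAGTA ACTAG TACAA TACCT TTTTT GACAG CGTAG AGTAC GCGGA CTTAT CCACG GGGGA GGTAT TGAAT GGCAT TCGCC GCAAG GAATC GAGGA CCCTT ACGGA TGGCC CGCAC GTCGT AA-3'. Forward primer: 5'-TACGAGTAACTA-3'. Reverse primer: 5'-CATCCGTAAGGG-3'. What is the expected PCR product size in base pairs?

Forward primer TACGAGTAACTA is found on the top strand at positions 3–14.
The reverse primer's reverse complement is CCCTTACGGATG, which matches the template at positions 101–112.
Amplicon spans positions 3–112: 110 bp.

110 bp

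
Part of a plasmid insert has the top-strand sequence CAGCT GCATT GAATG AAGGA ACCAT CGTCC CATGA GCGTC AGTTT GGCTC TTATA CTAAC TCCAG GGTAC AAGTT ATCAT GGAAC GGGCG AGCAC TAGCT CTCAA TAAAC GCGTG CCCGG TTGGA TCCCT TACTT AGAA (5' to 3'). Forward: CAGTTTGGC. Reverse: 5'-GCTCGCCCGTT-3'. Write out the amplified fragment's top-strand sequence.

5'-CAGTTTGGCTCTTATACTAACTCCAGGGTACAAGTTATCATGGAACGGGCGAGC-3'

Scanning the template, CAGTTTGGC occurs at positions 40–48; this primer anneals to the bottom strand there with its 3' end pointing downstream.
The reverse primer's reverse complement is AACGGGCGAGC, which matches the template at positions 83–93.
The product is the template from position 40 through 93 (54 bp).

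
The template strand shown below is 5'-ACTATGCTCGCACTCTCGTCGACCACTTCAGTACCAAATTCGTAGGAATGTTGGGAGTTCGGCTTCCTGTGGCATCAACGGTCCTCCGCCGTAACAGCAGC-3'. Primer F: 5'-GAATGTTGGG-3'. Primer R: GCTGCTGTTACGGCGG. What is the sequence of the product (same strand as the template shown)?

5'-GAATGTTGGGAGTTCGGCTTCCTGTGGCATCAACGGTCCTCCGCCGTAACAGCAGC-3'

The forward primer matches the template at positions 46–55.
Taking the reverse complement of GCTGCTGTTACGGCGG gives CCGCCGTAACAGCAGC, found at positions 86–101 on the template; the primer anneals here to the top strand with its 3' end pointing upstream.
The product is the template from position 46 through 101 (56 bp).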